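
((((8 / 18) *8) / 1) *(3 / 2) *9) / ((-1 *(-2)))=24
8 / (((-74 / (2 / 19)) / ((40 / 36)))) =-80 / 6327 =-0.01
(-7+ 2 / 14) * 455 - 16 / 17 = -53056 / 17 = -3120.94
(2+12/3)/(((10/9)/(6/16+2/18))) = 21/8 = 2.62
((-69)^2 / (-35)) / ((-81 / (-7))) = -529 / 45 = -11.76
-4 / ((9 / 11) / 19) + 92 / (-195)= -54616 / 585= -93.36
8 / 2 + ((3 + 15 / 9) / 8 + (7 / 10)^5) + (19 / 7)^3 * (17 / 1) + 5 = 35984319403 / 102900000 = 349.70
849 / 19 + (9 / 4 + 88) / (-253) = 852329 / 19228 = 44.33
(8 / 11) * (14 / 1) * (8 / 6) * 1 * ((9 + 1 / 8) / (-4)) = -1022 / 33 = -30.97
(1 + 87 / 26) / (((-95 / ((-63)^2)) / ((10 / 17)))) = -448497 / 4199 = -106.81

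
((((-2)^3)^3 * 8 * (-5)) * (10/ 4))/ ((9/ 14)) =79644.44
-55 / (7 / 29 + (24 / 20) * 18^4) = -7975 / 18265859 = -0.00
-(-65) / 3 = 65 / 3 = 21.67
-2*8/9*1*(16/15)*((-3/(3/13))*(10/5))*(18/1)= 13312/15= 887.47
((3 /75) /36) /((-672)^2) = 0.00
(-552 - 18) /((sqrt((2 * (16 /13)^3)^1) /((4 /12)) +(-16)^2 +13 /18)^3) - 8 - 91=-2041304264758860174816194073645171 /20619227959582261675925769601025 +9237755516427415966869504 * sqrt(26) /20619227959582261675925769601025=-99.00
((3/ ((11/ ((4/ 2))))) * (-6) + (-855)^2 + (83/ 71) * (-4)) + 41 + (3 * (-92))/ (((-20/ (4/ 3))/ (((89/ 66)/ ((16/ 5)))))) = 13703097449/ 18744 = 731065.81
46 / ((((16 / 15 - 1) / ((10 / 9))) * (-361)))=-2300 / 1083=-2.12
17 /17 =1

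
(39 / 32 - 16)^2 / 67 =223729 / 68608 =3.26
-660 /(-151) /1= 660 /151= 4.37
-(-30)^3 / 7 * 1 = 27000 / 7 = 3857.14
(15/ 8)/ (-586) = -15/ 4688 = -0.00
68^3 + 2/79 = 24840130/79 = 314432.03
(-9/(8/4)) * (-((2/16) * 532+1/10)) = 2997/10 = 299.70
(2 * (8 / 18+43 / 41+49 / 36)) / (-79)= -0.07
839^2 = 703921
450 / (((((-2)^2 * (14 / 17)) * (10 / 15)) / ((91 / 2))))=149175 / 16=9323.44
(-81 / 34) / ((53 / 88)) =-3564 / 901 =-3.96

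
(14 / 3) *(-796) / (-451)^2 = -11144 / 610203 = -0.02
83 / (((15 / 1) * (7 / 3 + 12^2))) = 83 / 2195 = 0.04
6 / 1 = 6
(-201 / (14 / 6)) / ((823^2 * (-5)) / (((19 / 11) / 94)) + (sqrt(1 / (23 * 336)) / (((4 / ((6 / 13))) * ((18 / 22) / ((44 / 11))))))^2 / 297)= 129859274844 / 277837148972302711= 0.00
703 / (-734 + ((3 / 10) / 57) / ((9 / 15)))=-80142 / 83675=-0.96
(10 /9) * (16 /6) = 80 /27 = 2.96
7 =7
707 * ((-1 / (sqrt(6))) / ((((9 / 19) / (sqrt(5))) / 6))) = -13433 * sqrt(30) / 9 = -8175.06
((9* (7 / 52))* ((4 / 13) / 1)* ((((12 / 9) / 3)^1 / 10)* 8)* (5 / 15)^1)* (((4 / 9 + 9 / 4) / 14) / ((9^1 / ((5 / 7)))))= 194 / 287469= 0.00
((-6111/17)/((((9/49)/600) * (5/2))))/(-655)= 1597008/2227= 717.11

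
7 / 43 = 0.16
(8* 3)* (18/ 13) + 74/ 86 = 34.09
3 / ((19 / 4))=12 / 19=0.63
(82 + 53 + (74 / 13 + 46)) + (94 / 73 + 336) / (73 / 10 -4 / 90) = 233.18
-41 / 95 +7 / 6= 419 / 570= 0.74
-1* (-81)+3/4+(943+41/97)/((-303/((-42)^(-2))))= 470921825/5760636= 81.75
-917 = -917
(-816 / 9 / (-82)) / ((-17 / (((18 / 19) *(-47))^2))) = -1908576 / 14801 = -128.95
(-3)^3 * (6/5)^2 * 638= -620136/25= -24805.44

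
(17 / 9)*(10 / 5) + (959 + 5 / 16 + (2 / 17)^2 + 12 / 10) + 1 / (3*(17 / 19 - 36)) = 964.29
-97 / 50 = -1.94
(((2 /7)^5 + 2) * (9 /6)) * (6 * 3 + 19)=1867353 /16807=111.11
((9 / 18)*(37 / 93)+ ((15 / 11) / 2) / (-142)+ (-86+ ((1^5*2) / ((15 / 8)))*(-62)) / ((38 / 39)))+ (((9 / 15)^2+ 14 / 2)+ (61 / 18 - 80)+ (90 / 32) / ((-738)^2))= -2507569689123179 / 11135161857600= -225.19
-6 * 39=-234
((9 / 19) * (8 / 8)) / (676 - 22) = 3 / 4142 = 0.00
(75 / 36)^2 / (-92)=-625 / 13248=-0.05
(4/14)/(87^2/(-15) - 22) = -0.00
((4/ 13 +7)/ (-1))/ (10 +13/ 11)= -1045/ 1599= -0.65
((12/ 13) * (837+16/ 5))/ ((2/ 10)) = 50412/ 13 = 3877.85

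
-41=-41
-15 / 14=-1.07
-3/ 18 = -0.17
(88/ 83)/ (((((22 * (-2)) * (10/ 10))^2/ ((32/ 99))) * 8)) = 0.00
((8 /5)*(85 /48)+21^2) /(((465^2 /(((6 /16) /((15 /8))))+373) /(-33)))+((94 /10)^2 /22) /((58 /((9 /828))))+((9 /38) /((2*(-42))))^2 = -11861947052799 /928008893627200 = -0.01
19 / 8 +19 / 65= 1387 / 520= 2.67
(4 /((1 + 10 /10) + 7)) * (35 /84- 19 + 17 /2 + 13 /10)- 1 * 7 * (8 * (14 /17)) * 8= -855679 /2295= -372.84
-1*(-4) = 4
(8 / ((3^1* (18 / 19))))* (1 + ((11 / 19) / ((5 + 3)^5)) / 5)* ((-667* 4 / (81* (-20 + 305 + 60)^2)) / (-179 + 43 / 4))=30092053 / 6499694016000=0.00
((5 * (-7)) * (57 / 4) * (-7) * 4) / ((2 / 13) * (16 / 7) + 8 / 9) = 11437335 / 1016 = 11257.22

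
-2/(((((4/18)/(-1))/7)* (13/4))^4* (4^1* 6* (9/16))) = -37340352/28561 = -1307.39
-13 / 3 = -4.33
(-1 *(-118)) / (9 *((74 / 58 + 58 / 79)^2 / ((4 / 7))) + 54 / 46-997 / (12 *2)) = 341878085616 / 67408822627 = 5.07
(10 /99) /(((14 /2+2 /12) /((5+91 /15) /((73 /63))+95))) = 152644 /103587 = 1.47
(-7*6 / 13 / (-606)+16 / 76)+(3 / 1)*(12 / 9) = 105173 / 24947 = 4.22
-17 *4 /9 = -68 /9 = -7.56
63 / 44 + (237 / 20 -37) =-2609 / 110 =-23.72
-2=-2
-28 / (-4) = 7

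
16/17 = 0.94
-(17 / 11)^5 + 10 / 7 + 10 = 2945081 / 1127357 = 2.61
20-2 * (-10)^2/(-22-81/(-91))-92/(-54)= 1617106/51867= 31.18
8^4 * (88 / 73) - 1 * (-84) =5021.64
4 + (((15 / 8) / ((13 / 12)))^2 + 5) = 12.00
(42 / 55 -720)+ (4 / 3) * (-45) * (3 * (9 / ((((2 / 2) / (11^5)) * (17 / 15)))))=-215245333986 / 935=-230208913.35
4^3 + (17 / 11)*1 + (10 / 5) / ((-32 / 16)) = 64.55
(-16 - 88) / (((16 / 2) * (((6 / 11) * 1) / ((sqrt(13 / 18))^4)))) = -24167 / 1944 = -12.43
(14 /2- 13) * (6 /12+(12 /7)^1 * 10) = -741 /7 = -105.86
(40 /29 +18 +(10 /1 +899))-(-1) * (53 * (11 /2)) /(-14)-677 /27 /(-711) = 14147529313 /15587964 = 907.59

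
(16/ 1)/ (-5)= -16/ 5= -3.20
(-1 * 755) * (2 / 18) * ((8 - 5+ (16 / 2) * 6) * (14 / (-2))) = 29948.33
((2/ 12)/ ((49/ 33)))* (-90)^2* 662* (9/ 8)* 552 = 373767226.53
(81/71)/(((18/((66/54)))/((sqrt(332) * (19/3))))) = 209 * sqrt(83)/213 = 8.94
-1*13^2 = -169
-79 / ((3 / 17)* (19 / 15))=-6715 / 19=-353.42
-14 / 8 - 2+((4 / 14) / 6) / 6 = -943 / 252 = -3.74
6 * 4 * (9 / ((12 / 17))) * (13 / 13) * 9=2754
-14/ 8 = -7/ 4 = -1.75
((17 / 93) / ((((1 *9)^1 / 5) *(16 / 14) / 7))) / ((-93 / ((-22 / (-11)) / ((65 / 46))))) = -19159 / 2023866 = -0.01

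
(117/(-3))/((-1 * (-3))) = -13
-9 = -9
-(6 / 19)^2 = -36 / 361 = -0.10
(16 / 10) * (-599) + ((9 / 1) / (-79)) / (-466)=-176412643 / 184070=-958.40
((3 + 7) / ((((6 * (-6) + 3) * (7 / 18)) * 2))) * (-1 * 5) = 150 / 77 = 1.95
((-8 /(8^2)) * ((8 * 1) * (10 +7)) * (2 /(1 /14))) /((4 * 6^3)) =-119 /216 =-0.55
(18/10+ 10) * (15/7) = 177/7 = 25.29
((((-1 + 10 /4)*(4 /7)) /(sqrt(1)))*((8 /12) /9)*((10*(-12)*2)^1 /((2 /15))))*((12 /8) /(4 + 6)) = -120 /7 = -17.14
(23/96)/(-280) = -23/26880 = -0.00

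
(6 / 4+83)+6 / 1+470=1121 / 2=560.50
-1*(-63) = 63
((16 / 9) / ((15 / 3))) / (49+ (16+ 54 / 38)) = 152 / 28395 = 0.01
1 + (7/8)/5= 47/40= 1.18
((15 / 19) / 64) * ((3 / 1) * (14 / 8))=0.06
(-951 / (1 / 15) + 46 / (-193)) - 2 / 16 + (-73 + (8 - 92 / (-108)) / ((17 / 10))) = -10157850587 / 708696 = -14333.16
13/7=1.86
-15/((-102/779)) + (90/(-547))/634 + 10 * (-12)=-32080345/5895566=-5.44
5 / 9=0.56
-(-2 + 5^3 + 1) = -124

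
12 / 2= 6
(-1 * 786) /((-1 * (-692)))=-393 /346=-1.14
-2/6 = -1/3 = -0.33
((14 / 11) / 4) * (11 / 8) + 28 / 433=3479 / 6928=0.50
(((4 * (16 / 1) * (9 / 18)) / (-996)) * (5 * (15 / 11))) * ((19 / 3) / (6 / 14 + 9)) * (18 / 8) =-3325 / 10043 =-0.33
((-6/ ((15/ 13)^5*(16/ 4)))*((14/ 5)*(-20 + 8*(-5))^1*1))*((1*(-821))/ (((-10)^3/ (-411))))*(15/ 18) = -292333459327/ 8437500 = -34646.93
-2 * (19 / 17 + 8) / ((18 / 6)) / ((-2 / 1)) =155 / 51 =3.04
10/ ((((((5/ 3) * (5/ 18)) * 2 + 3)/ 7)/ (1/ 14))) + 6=771/ 106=7.27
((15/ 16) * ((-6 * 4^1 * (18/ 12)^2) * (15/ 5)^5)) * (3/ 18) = -32805/ 16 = -2050.31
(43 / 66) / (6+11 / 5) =215 / 2706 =0.08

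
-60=-60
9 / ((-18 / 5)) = -5 / 2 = -2.50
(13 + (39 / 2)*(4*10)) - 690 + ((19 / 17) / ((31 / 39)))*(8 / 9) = 104.25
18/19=0.95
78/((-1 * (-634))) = 39/317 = 0.12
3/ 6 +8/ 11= 27/ 22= 1.23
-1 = -1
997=997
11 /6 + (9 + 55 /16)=685 /48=14.27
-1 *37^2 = -1369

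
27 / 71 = 0.38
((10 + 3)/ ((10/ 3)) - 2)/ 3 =19/ 30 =0.63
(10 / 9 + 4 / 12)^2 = 169 / 81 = 2.09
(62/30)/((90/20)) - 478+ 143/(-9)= -66613/135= -493.43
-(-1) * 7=7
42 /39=14 /13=1.08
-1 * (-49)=49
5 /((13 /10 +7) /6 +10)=300 /683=0.44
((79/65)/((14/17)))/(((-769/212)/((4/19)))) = -569432/6648005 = -0.09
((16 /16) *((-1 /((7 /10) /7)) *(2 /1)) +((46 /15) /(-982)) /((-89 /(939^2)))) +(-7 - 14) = -2198434 /218495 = -10.06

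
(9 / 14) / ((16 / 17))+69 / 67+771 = 11596875 / 15008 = 772.71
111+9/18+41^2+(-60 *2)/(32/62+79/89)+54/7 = 30992033/18074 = 1714.73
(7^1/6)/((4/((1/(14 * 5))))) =1/240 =0.00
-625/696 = -0.90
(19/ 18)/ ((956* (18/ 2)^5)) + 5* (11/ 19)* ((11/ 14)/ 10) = 30737487085/ 135143320536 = 0.23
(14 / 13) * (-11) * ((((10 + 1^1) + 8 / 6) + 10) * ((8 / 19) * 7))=-577808 / 741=-779.77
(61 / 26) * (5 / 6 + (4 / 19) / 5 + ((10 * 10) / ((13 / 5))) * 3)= 52550707 / 192660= 272.76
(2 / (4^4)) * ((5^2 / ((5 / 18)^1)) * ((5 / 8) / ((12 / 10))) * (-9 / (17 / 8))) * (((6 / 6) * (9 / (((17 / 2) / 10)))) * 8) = -151875 / 1156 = -131.38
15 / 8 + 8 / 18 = 167 / 72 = 2.32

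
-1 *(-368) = 368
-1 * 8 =-8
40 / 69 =0.58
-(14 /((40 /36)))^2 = -3969 /25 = -158.76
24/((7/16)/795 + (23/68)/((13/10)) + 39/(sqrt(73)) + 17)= 238974776423210880/159850431446913937-7396642332518400 * sqrt(73)/159850431446913937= 1.10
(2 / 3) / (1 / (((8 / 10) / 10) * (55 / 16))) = 11 / 60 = 0.18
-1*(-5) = 5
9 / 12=3 / 4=0.75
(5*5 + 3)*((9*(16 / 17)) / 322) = 288 / 391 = 0.74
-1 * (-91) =91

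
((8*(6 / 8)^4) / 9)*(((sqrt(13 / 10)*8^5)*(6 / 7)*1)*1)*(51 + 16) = 1852416*sqrt(130) / 35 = 603451.20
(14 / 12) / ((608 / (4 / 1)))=7 / 912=0.01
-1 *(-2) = 2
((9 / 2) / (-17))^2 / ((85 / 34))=81 / 2890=0.03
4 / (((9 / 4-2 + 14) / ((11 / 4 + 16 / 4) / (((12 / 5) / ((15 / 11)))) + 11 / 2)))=1643 / 627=2.62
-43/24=-1.79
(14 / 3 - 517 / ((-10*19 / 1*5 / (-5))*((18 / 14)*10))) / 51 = 76181 / 872100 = 0.09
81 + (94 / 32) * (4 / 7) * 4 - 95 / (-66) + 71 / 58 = 605441 / 6699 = 90.38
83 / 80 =1.04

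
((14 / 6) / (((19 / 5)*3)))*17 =595 / 171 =3.48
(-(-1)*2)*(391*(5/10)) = 391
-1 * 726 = -726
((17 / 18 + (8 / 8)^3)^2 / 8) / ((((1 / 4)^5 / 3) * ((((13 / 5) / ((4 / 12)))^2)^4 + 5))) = 7656250000 / 72252151383681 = 0.00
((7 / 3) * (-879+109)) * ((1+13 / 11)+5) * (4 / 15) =-30968 / 9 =-3440.89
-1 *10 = -10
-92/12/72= -23/216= -0.11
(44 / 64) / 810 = 11 / 12960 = 0.00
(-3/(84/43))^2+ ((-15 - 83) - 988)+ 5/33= -28032055/25872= -1083.49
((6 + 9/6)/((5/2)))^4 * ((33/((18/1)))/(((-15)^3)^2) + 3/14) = 51257851/2953125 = 17.36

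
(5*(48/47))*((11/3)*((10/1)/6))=4400/141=31.21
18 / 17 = 1.06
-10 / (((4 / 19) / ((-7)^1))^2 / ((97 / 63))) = -1225595 / 72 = -17022.15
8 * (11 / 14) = 44 / 7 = 6.29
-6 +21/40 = -219/40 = -5.48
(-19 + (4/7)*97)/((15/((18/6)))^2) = 51/35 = 1.46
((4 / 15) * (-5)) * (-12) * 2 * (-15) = -480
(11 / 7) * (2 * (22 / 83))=484 / 581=0.83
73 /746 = 0.10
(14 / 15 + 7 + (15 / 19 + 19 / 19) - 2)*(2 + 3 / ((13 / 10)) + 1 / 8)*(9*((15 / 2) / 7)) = 9131949 / 27664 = 330.10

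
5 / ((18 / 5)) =25 / 18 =1.39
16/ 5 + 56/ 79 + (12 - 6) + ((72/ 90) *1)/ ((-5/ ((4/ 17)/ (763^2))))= 193681803346/ 19546324175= 9.91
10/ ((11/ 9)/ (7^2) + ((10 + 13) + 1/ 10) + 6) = 44100/ 128441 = 0.34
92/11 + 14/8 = 445/44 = 10.11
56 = 56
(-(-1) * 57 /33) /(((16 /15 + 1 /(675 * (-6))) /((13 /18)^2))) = 80275 /95018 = 0.84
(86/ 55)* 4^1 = 344/ 55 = 6.25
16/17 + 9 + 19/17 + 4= 256/17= 15.06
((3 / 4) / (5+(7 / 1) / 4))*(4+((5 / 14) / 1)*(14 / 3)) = 0.63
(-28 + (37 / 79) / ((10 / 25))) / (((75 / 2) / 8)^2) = -60288 / 49375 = -1.22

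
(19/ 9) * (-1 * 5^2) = -475/ 9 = -52.78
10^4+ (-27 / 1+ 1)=9974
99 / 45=11 / 5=2.20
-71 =-71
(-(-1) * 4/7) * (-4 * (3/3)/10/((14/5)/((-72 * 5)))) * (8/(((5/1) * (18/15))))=1920/49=39.18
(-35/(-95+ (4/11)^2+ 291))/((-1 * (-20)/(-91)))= 77077/94928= 0.81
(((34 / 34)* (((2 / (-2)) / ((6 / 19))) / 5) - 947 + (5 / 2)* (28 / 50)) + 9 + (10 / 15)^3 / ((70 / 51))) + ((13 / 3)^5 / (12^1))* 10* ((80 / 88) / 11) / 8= -22818063109 / 24698520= -923.86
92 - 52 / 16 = 355 / 4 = 88.75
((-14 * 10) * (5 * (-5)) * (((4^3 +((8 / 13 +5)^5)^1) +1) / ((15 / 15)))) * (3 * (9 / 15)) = 13212395519400 / 371293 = 35584822.55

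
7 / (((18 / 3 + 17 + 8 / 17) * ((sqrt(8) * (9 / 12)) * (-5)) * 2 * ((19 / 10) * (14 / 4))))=-34 * sqrt(2) / 22743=-0.00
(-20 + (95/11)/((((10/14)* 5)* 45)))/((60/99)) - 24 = -85367/1500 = -56.91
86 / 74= 43 / 37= 1.16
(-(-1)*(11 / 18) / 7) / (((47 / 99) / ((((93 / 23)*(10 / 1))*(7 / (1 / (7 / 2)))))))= 393855 / 2162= 182.17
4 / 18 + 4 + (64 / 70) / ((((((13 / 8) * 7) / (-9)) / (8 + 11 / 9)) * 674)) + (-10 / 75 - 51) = -90652375 / 1932021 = -46.92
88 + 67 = 155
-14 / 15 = -0.93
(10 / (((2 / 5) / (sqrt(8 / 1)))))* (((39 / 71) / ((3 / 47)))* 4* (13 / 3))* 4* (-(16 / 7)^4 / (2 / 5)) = -1041104896000* sqrt(2) / 511413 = -2878973.87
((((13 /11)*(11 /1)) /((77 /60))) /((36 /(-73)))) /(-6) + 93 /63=6791 /1386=4.90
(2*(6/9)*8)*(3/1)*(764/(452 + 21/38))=929024/17197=54.02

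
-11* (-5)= 55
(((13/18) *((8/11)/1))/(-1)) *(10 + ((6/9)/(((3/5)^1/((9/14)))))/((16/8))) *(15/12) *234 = -122525/77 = -1591.23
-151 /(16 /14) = -1057 /8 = -132.12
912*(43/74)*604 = 11843232/37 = 320087.35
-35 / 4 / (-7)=5 / 4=1.25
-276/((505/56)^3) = -48470016/128787625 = -0.38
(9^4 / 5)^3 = 282429536481 / 125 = 2259436291.85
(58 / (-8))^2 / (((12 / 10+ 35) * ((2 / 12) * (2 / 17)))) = 214455 / 2896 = 74.05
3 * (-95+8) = -261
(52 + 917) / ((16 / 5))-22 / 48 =14513 / 48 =302.35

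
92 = 92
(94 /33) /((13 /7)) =658 /429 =1.53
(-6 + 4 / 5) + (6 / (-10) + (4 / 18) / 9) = -2339 / 405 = -5.78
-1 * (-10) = 10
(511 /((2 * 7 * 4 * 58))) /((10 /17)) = 1241 /4640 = 0.27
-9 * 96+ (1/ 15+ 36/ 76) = -246086/ 285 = -863.46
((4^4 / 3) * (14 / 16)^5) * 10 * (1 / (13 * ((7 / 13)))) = 12005 / 192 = 62.53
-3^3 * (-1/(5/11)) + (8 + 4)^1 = 357/5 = 71.40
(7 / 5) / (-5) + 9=218 / 25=8.72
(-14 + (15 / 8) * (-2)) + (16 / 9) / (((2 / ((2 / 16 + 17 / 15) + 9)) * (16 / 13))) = -22337 / 2160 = -10.34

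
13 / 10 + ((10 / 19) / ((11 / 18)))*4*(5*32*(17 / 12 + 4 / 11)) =22589887 / 22990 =982.60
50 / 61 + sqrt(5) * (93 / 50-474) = 50 / 61-23607 * sqrt(5) / 50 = -1054.92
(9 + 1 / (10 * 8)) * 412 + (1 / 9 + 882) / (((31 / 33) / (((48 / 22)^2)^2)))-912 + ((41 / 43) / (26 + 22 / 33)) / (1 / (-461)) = 3415534772753 / 141937840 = 24063.60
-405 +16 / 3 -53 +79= -373.67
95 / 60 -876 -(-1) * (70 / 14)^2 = -849.42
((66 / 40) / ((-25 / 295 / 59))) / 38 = -114873 / 3800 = -30.23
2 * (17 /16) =17 /8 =2.12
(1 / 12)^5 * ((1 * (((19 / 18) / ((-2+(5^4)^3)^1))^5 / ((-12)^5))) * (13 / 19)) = -0.00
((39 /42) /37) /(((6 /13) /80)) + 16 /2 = 9596 /777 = 12.35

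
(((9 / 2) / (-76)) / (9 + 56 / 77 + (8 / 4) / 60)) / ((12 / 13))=-6435 / 979184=-0.01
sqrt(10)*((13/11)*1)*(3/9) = 13*sqrt(10)/33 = 1.25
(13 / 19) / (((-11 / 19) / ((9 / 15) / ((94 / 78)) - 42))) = 49.05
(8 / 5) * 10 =16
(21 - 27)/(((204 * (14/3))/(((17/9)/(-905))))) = 0.00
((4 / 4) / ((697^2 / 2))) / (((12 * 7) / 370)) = 185 / 10201989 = 0.00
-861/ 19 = -45.32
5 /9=0.56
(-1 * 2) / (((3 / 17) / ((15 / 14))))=-85 / 7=-12.14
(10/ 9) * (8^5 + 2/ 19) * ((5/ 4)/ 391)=7782425/ 66861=116.40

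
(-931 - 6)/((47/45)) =-897.13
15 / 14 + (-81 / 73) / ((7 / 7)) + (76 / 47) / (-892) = -428177 / 10711582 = -0.04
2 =2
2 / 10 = 1 / 5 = 0.20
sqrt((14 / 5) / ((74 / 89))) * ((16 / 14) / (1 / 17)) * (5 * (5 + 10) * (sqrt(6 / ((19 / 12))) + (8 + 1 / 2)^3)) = 12240 * sqrt(4379690) / 4921 + 1252815 * sqrt(115255) / 259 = 1647371.39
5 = 5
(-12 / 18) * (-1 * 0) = 0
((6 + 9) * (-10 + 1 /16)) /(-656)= 2385 /10496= 0.23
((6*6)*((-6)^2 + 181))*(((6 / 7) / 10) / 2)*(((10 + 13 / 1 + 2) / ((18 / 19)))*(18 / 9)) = 17670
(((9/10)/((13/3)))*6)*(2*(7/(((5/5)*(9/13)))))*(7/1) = 882/5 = 176.40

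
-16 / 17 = -0.94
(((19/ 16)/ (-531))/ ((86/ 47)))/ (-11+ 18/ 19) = 16967/ 139555296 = 0.00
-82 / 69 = -1.19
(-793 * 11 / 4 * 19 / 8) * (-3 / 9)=165737 / 96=1726.43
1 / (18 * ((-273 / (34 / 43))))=-17 / 105651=-0.00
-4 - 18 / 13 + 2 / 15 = -5.25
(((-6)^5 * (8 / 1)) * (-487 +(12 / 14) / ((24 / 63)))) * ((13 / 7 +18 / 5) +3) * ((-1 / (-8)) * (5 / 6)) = 26565408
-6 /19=-0.32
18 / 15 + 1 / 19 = 119 / 95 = 1.25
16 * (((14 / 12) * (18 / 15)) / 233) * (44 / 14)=352 / 1165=0.30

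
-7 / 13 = -0.54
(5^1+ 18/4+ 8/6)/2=65/12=5.42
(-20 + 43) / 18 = 23 / 18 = 1.28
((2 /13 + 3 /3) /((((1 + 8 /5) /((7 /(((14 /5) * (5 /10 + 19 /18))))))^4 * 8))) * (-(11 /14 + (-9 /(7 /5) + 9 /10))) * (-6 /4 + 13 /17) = -0.07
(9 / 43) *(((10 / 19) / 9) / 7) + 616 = 3522914 / 5719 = 616.00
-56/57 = -0.98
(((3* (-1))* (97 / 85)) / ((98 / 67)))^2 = 380133009 / 69388900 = 5.48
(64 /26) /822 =16 /5343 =0.00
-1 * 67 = -67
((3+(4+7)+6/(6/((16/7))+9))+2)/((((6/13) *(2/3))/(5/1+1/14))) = 59072/217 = 272.22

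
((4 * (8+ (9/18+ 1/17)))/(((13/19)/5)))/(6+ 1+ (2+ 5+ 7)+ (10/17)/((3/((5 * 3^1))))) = 55290/5291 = 10.45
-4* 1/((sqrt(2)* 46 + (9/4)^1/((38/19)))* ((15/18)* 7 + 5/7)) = -0.01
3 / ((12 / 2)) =1 / 2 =0.50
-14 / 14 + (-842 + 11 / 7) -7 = -5939 / 7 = -848.43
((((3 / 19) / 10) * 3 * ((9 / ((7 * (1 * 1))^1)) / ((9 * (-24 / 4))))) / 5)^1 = -3 / 13300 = -0.00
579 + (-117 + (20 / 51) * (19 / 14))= 462.53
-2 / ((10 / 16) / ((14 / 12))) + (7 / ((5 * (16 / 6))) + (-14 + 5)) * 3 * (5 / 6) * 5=-26321 / 240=-109.67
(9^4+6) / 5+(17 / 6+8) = 39727 / 30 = 1324.23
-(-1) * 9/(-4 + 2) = -4.50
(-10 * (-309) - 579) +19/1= 2530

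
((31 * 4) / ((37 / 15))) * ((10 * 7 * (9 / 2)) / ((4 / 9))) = 1318275 / 37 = 35629.05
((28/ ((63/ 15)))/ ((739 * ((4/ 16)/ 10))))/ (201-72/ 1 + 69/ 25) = 10000/ 3651399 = 0.00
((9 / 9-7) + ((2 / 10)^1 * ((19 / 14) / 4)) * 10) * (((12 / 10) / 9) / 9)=-149 / 1890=-0.08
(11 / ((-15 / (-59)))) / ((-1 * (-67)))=649 / 1005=0.65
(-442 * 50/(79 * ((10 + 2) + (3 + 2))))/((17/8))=-10400/1343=-7.74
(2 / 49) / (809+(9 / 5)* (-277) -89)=10 / 54243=0.00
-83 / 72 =-1.15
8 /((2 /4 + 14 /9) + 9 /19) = 2736 /865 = 3.16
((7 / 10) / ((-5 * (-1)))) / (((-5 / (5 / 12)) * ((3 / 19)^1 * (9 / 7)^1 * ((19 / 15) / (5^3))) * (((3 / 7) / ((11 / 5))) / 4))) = -18865 / 162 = -116.45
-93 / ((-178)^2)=-93 / 31684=-0.00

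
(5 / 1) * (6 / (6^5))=5 / 1296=0.00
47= 47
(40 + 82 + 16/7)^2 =756900/49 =15446.94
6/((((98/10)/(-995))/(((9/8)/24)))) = -44775/1568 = -28.56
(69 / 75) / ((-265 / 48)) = -1104 / 6625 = -0.17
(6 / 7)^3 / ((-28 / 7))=-54 / 343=-0.16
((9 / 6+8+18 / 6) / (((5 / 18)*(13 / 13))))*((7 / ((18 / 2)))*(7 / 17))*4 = 980 / 17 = 57.65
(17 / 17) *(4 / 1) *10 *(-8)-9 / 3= -323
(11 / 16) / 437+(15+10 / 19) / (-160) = -1335 / 13984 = -0.10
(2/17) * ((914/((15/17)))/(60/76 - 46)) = -34732/12885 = -2.70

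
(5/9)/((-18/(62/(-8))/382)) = 29605/324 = 91.37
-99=-99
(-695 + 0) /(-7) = 695 /7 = 99.29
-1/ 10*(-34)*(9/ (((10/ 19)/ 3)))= 8721/ 50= 174.42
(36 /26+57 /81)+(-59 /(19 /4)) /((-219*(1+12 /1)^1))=1018795 /486837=2.09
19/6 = 3.17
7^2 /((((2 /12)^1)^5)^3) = 23039064244224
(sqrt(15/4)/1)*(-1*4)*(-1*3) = 6*sqrt(15) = 23.24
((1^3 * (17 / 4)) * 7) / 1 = 119 / 4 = 29.75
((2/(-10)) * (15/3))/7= -1/7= -0.14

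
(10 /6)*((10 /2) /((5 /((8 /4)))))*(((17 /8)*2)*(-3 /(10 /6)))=-51 /2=-25.50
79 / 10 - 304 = -2961 / 10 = -296.10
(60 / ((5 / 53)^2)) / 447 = 11236 / 745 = 15.08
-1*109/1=-109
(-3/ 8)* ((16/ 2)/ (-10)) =3/ 10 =0.30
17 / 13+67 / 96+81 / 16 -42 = -43595 / 1248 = -34.93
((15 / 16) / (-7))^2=225 / 12544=0.02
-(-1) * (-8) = -8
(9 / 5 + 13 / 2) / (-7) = -83 / 70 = -1.19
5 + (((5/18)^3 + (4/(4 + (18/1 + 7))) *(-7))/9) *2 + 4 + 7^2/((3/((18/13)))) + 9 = 399772405/9893988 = 40.41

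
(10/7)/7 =10/49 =0.20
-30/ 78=-0.38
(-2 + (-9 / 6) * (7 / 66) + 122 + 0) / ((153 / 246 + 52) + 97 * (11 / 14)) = 1513351 / 1626944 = 0.93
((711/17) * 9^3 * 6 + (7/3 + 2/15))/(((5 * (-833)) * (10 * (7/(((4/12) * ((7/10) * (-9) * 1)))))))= 46649339/35402500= 1.32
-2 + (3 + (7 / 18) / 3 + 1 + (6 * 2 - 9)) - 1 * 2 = 169 / 54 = 3.13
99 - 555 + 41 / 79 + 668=16789 / 79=212.52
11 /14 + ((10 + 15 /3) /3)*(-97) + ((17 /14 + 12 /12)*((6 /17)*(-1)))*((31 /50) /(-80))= -230483117 /476000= -484.21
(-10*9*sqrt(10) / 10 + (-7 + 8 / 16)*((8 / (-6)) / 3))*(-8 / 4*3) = -52 / 3 + 54*sqrt(10) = 153.43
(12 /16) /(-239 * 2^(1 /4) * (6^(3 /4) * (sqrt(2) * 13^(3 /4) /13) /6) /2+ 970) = 3 /(4 * (-239 * sqrt(2) * 39^(3 /4) /78+ 970)) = 0.00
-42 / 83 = -0.51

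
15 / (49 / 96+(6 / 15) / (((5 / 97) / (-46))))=-36000 / 855479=-0.04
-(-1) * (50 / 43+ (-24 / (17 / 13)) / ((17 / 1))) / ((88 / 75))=3525 / 49708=0.07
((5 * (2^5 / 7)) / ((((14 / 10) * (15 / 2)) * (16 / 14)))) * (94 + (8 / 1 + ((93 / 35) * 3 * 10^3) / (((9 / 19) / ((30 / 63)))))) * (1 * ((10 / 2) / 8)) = 29824850 / 3087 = 9661.44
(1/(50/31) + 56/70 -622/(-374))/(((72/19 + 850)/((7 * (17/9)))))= 425999/8922100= 0.05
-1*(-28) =28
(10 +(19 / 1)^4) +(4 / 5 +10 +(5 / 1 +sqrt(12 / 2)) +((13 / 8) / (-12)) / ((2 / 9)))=sqrt(6) +41710781 / 320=130348.64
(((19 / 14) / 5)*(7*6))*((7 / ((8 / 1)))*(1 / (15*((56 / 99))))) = 1881 / 1600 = 1.18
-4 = -4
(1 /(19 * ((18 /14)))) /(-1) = -7 /171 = -0.04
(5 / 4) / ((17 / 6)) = 15 / 34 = 0.44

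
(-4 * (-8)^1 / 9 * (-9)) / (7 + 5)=-8 / 3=-2.67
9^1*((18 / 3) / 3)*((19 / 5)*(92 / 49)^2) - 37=2450503 / 12005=204.12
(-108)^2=11664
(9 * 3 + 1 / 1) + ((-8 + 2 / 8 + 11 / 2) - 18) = 31 / 4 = 7.75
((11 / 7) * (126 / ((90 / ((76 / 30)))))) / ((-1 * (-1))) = 418 / 75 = 5.57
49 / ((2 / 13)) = 637 / 2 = 318.50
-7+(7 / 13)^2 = -6.71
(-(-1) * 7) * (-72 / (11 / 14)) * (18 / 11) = -127008 / 121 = -1049.65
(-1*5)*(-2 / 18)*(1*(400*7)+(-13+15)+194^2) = 202190 / 9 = 22465.56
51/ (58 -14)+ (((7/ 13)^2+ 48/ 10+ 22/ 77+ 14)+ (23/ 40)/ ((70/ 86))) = 55282281/ 2602600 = 21.24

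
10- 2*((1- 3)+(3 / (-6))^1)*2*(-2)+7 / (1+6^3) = -309 / 31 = -9.97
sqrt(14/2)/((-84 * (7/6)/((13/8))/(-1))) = 13 * sqrt(7)/784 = 0.04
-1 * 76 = -76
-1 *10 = -10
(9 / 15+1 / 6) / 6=23 / 180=0.13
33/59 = 0.56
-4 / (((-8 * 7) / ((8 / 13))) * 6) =2 / 273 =0.01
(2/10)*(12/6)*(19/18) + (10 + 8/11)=5519/495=11.15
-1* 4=-4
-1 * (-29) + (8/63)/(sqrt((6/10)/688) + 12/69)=100190471/3367539 - 16928 * sqrt(645)/3367539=29.62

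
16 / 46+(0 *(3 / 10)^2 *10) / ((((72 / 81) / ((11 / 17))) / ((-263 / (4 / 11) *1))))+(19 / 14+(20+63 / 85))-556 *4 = -60256529 / 27370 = -2201.55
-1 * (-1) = 1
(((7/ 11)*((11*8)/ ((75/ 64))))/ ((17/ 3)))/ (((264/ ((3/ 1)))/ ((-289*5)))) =-7616/ 55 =-138.47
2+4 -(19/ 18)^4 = 499535/ 104976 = 4.76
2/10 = 0.20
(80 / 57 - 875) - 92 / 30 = -876.66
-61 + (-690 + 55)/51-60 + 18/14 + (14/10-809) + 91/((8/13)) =-11308193/14280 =-791.89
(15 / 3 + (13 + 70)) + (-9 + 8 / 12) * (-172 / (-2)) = -1886 / 3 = -628.67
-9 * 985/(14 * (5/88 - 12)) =390060/7357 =53.02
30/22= 15/11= 1.36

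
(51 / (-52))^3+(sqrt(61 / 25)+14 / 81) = -8776219 / 11389248+sqrt(61) / 5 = 0.79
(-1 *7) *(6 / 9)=-14 / 3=-4.67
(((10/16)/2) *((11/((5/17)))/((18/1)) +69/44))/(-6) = -7219/38016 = -0.19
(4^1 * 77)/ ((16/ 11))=211.75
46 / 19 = 2.42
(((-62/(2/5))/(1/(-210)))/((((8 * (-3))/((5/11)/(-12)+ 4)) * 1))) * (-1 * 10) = 14186375/264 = 53736.27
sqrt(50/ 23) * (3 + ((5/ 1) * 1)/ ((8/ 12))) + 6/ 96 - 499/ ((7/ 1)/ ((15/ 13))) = -119669/ 1456 + 105 * sqrt(46)/ 46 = -66.71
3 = 3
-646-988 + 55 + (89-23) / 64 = -50495 / 32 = -1577.97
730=730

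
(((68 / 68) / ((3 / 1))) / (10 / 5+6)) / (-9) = -1 / 216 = -0.00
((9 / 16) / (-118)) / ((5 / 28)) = -63 / 2360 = -0.03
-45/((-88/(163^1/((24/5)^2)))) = 20375/5632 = 3.62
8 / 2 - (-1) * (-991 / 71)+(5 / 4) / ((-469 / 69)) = -1350827 / 133196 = -10.14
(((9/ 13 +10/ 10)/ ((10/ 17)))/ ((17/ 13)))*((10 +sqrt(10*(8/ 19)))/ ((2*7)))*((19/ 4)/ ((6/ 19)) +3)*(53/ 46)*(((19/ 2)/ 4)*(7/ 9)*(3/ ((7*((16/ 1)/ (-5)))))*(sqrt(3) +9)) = -252439*(sqrt(3) +9)*(2*sqrt(95) +95)/ 2967552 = -104.53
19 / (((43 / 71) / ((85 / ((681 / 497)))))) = 56988505 / 29283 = 1946.13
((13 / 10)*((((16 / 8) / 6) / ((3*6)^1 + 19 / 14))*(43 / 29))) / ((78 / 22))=3311 / 353655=0.01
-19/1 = -19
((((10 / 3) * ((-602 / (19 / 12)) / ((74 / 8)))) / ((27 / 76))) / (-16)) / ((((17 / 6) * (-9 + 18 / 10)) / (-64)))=3852800 / 50949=75.62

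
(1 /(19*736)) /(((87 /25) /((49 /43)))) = 1225 /52314144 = 0.00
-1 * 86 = -86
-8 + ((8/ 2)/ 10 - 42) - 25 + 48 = -133/ 5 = -26.60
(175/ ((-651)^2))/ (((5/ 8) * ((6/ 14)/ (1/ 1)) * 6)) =20/ 77841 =0.00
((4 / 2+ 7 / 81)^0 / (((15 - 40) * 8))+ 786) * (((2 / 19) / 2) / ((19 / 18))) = 1414791 / 36100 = 39.19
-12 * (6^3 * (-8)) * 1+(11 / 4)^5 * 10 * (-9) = 3369537 / 512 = 6581.13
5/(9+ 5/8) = 40/77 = 0.52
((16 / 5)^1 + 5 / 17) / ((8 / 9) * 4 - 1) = 2673 / 1955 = 1.37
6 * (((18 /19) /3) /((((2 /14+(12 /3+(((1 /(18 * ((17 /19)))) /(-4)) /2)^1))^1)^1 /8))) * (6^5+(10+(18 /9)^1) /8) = 28509.75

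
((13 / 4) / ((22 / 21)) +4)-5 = 185 / 88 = 2.10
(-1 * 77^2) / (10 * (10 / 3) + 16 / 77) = -1369599 / 7748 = -176.77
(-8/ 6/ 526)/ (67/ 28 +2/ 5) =-0.00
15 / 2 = 7.50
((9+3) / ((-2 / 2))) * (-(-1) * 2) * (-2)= 48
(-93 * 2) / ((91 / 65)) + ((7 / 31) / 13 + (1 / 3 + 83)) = -418973 / 8463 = -49.51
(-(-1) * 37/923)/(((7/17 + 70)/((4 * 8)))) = 20128/1104831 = 0.02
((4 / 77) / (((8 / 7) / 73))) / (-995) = -73 / 21890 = -0.00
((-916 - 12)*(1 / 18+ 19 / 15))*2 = -110432 / 45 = -2454.04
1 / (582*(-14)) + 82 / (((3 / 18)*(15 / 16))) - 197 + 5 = 13558267 / 40740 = 332.80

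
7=7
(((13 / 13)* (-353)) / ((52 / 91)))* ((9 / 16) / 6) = -7413 / 128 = -57.91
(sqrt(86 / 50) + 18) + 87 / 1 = sqrt(43) / 5 + 105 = 106.31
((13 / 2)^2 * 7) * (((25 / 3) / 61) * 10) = 147875 / 366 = 404.03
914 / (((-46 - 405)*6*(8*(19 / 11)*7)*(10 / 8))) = -457 / 163590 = -0.00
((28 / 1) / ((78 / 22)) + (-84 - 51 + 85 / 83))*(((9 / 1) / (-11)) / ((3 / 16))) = 6529856 / 11869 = 550.16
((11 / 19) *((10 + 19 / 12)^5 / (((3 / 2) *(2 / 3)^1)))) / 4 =570777291689 / 18911232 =30181.92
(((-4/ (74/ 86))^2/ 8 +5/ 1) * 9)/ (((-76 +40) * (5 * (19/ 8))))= -21086/ 130055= -0.16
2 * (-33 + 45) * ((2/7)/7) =48/49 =0.98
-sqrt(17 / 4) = -sqrt(17) / 2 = -2.06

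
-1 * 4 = -4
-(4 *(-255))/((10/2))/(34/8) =48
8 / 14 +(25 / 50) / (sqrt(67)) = sqrt(67) / 134 +4 / 7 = 0.63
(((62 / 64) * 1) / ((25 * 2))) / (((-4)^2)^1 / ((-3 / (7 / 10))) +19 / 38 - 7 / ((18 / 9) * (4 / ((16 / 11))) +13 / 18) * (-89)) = 93 / 465080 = 0.00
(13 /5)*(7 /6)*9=273 /10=27.30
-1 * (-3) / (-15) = -1 / 5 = -0.20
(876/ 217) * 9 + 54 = 90.33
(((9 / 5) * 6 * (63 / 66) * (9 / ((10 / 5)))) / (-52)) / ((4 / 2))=-5103 / 11440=-0.45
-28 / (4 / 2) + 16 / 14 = -90 / 7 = -12.86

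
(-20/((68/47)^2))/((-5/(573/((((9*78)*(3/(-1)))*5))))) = -421919/4057560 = -0.10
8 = 8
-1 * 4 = -4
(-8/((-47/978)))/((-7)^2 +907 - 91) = 7824/40655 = 0.19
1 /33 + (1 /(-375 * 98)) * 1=0.03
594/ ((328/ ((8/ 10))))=297/ 205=1.45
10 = 10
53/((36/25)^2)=25.56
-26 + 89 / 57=-1393 / 57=-24.44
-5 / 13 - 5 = -70 / 13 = -5.38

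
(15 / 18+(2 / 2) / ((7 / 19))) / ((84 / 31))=4619 / 3528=1.31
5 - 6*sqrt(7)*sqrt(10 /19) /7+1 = 6 - 6*sqrt(1330) /133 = 4.35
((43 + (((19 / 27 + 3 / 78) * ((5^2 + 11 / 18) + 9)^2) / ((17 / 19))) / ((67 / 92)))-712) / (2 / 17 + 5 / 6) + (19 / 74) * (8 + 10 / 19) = 1671458294230 / 2278867851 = 733.46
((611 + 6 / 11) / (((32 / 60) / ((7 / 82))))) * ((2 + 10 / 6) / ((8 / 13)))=3060785 / 5248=583.23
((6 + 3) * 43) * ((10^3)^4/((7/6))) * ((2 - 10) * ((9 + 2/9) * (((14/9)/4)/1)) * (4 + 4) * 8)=-1827328000000000000/3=-609109333333333333.33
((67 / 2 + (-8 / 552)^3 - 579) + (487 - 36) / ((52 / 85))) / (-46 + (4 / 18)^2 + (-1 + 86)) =9824718507 / 2001179492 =4.91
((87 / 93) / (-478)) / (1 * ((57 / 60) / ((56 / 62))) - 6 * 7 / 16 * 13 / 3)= 8120 / 42831429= 0.00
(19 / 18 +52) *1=955 / 18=53.06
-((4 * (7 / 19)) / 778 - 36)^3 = 18834259683750328 / 403747277471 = 46648.64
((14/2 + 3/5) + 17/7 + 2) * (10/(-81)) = -842/567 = -1.49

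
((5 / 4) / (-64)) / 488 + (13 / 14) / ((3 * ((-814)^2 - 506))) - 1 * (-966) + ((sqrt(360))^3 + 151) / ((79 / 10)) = 21600 * sqrt(10) / 79 + 5199197247537233 / 5277762631680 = 1849.74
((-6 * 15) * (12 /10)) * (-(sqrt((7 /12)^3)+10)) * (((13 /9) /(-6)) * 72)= -18720 - 182 * sqrt(21)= -19554.03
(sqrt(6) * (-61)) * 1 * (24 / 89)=-1464 * sqrt(6) / 89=-40.29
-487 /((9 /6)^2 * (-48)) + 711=77275 /108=715.51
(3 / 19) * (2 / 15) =2 / 95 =0.02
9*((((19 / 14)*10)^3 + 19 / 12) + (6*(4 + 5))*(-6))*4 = 26884299 / 343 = 78379.88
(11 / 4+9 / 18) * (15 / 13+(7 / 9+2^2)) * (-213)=-4106.17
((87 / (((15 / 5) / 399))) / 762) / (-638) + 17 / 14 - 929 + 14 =-35744573 / 39116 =-913.81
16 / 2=8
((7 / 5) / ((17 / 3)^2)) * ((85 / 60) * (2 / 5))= 21 / 850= 0.02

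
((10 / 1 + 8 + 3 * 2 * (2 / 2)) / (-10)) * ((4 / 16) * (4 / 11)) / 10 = -0.02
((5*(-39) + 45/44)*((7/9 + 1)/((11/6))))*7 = -159320/121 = -1316.69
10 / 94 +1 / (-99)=448 / 4653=0.10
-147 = -147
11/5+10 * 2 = 111/5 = 22.20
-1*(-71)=71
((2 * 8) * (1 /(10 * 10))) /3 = 4 /75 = 0.05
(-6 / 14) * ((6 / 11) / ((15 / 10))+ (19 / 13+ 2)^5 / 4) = -6107250189 / 114358244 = -53.40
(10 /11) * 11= 10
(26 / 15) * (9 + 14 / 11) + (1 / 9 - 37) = -9446 / 495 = -19.08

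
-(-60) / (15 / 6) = 24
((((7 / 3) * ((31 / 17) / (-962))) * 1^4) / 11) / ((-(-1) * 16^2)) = -217 / 138158592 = -0.00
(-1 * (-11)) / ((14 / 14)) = 11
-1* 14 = -14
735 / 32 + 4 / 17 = 12623 / 544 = 23.20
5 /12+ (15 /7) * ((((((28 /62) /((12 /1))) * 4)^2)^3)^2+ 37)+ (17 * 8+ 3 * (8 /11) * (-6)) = 8707407626679741761235950677 /42975886541215389149655036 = 202.61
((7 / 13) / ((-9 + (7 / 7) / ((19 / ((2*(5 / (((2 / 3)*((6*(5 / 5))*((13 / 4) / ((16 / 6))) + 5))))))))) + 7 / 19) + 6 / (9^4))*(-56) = 790549466 / 227931327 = 3.47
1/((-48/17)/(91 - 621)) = 4505/24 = 187.71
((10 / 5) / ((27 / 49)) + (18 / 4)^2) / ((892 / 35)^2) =3159275 / 85931712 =0.04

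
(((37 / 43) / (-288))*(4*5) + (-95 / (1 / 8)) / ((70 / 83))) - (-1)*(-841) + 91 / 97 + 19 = -1722.26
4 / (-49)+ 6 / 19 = 218 / 931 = 0.23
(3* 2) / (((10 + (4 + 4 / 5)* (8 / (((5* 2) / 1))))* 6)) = 0.07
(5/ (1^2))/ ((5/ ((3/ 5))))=3/ 5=0.60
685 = 685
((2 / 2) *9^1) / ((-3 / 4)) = -12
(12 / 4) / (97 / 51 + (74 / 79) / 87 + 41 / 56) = 2181032 / 1922849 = 1.13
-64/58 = -32/29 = -1.10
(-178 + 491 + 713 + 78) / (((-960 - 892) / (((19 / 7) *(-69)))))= 361836 / 3241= 111.64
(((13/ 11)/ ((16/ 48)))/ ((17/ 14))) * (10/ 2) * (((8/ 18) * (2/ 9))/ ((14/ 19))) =9880/ 5049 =1.96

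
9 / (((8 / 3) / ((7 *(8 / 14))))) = 27 / 2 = 13.50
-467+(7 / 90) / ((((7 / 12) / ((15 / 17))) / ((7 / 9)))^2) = -1214387 / 2601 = -466.89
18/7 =2.57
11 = 11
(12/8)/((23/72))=108/23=4.70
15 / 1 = 15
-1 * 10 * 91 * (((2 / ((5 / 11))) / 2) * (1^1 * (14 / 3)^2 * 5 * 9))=-1961960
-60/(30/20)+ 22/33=-118/3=-39.33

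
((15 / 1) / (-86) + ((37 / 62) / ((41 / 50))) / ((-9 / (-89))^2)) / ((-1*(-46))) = 628571285 / 407274156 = 1.54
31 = 31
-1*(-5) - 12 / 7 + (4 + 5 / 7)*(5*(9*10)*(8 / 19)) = 119237 / 133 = 896.52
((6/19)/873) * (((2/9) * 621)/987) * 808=74336/1819041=0.04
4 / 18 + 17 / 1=155 / 9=17.22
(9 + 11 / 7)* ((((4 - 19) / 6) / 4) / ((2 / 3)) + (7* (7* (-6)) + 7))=-170459 / 56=-3043.91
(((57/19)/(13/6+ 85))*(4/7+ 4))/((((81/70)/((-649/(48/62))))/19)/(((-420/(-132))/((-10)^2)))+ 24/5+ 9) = 233526720/20479580131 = 0.01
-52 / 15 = -3.47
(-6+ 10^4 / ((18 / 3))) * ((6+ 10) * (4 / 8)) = 39856 / 3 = 13285.33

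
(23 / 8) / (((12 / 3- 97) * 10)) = -23 / 7440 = -0.00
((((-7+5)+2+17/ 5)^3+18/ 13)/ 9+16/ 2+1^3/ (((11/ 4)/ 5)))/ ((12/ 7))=16147663/ 1930500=8.36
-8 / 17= -0.47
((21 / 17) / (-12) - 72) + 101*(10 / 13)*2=73621 / 884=83.28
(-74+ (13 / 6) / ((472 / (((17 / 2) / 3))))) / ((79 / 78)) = -16343431 / 223728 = -73.05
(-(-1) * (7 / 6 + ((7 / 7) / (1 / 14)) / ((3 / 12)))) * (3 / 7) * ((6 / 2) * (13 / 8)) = 1911 / 16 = 119.44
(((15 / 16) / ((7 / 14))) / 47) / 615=1 / 15416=0.00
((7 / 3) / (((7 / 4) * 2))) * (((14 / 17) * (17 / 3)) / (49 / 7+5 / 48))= 448 / 1023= 0.44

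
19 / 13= 1.46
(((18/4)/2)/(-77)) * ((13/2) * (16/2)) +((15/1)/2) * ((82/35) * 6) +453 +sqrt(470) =sqrt(470) +6126/11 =578.59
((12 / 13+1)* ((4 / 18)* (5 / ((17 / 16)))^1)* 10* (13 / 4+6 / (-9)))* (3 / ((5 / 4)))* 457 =113336000 / 1989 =56981.40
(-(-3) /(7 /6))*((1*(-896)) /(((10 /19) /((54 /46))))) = -590976 /115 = -5138.92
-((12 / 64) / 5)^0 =-1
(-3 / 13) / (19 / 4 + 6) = -0.02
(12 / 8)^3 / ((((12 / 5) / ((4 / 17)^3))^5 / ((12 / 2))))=819200000 / 8587269154529447379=0.00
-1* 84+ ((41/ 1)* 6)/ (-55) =-4866/ 55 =-88.47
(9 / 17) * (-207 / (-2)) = 1863 / 34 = 54.79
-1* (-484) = 484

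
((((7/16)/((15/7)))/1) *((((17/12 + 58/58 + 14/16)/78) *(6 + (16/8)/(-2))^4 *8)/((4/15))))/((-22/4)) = -29.37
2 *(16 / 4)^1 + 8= 16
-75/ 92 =-0.82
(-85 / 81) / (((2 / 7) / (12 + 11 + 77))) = -29750 / 81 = -367.28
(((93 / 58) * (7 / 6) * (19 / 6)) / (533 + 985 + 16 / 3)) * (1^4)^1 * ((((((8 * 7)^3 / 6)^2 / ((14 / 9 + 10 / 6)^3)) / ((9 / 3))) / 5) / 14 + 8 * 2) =474.25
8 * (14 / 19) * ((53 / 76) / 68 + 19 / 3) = 688457 / 18411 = 37.39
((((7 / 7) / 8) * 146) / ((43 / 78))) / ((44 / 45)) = 128115 / 3784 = 33.86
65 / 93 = 0.70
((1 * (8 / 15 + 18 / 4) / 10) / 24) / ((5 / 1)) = 151 / 36000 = 0.00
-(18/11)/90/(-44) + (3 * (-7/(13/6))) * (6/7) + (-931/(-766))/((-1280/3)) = -12816668717/1542295040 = -8.31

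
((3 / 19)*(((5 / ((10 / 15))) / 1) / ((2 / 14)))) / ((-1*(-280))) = 9 / 304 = 0.03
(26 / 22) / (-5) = -13 / 55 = -0.24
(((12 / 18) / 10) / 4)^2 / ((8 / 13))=13 / 28800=0.00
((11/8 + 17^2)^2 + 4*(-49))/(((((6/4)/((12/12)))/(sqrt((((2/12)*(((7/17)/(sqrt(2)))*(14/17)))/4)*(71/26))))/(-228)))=-238681135*2^(1/4)*sqrt(2769)/7072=-2112004.40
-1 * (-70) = 70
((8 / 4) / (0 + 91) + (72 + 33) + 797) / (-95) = -9.49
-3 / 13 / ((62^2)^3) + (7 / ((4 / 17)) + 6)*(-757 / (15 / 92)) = -165984.87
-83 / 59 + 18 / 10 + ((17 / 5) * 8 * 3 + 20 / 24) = 146603 / 1770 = 82.83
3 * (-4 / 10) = -6 / 5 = -1.20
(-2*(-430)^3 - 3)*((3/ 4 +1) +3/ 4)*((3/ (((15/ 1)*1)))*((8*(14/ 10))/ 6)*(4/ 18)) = 4452391916/ 135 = 32980680.86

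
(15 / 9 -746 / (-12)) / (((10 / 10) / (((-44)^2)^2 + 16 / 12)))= 2153281918 / 9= 239253546.44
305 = 305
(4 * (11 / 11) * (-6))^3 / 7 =-13824 / 7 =-1974.86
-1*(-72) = 72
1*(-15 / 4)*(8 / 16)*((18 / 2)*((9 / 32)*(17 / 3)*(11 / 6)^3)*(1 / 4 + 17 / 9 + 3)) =-20929975 / 24576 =-851.64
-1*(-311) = 311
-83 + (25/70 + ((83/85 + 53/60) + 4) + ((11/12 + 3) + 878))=958109/1190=805.13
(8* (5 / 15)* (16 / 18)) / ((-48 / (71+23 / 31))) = -8896 / 2511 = -3.54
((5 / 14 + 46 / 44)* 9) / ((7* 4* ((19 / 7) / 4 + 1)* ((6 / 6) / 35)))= 4860 / 517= 9.40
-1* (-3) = 3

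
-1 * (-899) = 899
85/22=3.86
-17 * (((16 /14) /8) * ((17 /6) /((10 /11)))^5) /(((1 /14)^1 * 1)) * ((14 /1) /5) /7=-3887379625019 /972000000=-3999.36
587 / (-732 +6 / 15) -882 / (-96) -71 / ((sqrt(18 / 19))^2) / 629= 1369374595 / 165663504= 8.27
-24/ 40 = -3/ 5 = -0.60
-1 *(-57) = 57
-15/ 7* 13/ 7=-195/ 49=-3.98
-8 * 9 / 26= -36 / 13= -2.77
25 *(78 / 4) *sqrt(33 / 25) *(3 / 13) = 45 *sqrt(33) / 2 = 129.25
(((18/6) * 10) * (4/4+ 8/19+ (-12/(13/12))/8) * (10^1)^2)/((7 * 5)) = 5400/1729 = 3.12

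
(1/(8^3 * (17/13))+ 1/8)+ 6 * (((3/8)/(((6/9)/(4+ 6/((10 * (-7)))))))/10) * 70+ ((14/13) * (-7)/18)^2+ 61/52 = 55970249273/595745280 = 93.95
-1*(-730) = 730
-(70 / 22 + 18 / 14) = -344 / 77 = -4.47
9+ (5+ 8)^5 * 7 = 2599060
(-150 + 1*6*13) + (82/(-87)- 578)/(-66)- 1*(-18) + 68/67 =-8504722/192357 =-44.21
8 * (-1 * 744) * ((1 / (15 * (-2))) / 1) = 992 / 5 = 198.40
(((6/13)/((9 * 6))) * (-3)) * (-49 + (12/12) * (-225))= 274/39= 7.03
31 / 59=0.53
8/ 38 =4/ 19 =0.21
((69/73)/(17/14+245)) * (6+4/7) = 2116/83877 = 0.03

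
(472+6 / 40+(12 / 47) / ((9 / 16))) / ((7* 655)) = 1332743 / 12929700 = 0.10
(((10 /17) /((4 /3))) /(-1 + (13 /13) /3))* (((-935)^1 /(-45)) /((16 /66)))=-1815 /32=-56.72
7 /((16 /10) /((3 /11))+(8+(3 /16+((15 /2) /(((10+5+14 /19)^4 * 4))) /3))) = 13427465185680 /26958852923923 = 0.50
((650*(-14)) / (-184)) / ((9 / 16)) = 18200 / 207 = 87.92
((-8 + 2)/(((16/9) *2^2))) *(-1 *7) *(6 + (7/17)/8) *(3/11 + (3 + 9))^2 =2834844075/526592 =5383.38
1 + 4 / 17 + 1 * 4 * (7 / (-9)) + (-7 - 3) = -1817 / 153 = -11.88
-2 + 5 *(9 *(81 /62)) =56.79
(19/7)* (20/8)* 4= 190/7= 27.14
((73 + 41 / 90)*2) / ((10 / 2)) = 6611 / 225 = 29.38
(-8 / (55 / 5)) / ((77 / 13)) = -104 / 847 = -0.12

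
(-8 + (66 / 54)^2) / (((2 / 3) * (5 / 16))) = -4216 / 135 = -31.23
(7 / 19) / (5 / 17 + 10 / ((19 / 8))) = 119 / 1455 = 0.08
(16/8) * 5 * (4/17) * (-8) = -320/17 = -18.82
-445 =-445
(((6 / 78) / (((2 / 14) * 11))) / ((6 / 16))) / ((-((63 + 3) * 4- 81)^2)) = -56 / 14366781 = -0.00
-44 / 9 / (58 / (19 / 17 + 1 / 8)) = -1859 / 17748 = -0.10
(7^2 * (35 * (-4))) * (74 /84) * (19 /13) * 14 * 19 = -91629020 /39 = -2349462.05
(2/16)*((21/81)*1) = 7/216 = 0.03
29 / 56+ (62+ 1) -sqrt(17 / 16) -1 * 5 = 57.49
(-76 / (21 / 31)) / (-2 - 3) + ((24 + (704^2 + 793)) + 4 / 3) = 17375987 / 35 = 496456.77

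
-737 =-737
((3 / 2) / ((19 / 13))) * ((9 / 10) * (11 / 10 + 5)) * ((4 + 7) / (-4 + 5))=235521 / 3800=61.98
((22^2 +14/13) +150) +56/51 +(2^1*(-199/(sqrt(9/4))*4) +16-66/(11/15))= -110314/221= -499.16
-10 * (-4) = 40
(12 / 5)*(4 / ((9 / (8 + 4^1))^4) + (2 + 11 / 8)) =10379 / 270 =38.44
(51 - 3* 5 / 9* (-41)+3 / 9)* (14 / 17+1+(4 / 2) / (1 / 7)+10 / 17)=33387 / 17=1963.94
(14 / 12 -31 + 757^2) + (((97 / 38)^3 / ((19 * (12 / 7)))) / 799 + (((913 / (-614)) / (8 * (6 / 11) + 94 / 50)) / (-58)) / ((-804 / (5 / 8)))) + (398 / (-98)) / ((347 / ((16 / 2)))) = 7823450439414817217613119955 / 13653036694363582289536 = 573019.07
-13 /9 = -1.44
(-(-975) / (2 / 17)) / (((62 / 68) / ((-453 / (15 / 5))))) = -42548025 / 31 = -1372516.94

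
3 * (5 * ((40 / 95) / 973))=120 / 18487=0.01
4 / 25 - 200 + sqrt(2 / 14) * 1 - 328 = -13196 / 25 + sqrt(7) / 7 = -527.46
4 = 4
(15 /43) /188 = 15 /8084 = 0.00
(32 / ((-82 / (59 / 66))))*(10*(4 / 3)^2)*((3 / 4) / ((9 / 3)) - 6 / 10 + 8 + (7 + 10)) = -1861568 / 12177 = -152.88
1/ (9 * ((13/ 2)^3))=0.00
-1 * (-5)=5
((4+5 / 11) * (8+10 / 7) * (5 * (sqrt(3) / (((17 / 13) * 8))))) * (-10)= -6825 * sqrt(3) / 34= -347.68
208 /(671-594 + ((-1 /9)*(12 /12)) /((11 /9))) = 1144 /423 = 2.70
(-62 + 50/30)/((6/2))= -181/9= -20.11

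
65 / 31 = 2.10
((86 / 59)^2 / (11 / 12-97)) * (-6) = 0.13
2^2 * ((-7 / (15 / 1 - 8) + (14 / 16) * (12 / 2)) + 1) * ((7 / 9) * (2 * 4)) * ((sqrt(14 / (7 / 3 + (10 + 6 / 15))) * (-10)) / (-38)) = 1960 * sqrt(40110) / 10887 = 36.06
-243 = -243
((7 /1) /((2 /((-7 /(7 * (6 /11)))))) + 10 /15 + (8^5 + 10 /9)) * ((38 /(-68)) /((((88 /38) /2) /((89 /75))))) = -18763.89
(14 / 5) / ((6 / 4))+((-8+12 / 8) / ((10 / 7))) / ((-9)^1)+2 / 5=499 / 180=2.77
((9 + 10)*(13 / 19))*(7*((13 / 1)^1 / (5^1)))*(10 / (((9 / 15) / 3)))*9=106470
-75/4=-18.75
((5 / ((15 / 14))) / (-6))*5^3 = -875 / 9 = -97.22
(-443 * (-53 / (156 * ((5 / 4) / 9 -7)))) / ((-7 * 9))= 23479 / 67431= 0.35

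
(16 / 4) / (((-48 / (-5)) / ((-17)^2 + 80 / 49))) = 23735 / 196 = 121.10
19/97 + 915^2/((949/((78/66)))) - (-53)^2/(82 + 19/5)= 3068364553/3037749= 1010.08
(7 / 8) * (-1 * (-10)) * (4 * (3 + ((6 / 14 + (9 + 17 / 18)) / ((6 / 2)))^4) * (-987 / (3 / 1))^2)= 32907055039185605 / 59521392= 552860978.78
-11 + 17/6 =-49/6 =-8.17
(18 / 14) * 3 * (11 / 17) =297 / 119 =2.50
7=7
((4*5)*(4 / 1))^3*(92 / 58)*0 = 0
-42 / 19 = -2.21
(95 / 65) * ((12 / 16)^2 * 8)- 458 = -11737 / 26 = -451.42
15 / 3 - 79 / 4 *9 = -691 / 4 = -172.75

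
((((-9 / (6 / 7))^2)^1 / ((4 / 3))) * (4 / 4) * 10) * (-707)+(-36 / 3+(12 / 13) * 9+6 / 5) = -303993621 / 520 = -584603.12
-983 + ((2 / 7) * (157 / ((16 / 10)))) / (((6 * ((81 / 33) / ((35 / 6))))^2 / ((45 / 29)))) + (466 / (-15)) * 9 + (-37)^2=6893838287 / 60886080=113.23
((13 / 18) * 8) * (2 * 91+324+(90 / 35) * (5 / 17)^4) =15383816864 / 5261823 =2923.67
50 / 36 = 25 / 18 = 1.39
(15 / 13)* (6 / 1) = 90 / 13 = 6.92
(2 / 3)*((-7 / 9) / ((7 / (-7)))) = 14 / 27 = 0.52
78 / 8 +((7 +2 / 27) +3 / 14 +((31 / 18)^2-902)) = -1000183 / 1134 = -882.00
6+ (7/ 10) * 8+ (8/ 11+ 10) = 22.33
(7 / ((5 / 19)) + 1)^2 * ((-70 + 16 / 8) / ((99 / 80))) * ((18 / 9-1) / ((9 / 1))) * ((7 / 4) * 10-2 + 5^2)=-10359936 / 55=-188362.47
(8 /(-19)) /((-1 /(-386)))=-3088 /19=-162.53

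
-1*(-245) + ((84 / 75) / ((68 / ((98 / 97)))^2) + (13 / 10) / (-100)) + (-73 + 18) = 516613512667 / 2719201000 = 189.99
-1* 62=-62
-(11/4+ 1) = -15/4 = -3.75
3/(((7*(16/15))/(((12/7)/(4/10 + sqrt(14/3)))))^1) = 0.27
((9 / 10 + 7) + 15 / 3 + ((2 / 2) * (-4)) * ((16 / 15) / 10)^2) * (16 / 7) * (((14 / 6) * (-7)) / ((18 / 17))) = -68835788 / 151875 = -453.24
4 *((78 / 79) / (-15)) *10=-208 / 79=-2.63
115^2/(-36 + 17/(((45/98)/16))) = 23.77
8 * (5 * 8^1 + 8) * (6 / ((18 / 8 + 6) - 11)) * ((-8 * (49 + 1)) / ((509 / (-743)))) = -2738995200 / 5599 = -489193.64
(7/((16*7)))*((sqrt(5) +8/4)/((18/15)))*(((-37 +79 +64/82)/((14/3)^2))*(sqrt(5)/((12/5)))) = 21925*sqrt(5)/257152 +109625/514304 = 0.40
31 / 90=0.34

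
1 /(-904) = -1 /904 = -0.00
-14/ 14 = -1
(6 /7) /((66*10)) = 0.00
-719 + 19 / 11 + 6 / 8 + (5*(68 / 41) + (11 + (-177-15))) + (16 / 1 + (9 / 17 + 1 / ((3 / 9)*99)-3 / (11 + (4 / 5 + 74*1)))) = -1043800913 / 1196052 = -872.71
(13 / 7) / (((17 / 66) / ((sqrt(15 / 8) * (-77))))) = -4719 * sqrt(30) / 34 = -760.21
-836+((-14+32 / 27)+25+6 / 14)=-155620 / 189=-823.39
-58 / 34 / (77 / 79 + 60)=-2291 / 81889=-0.03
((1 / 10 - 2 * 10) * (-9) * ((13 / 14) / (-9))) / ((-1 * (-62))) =-2587 / 8680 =-0.30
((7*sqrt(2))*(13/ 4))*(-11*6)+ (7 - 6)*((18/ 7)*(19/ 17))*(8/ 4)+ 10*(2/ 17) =824/ 119 - 3003*sqrt(2)/ 2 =-2116.52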